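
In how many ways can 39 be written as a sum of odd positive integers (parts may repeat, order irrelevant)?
p_odd(39) = 982

Enumerate partitions using only odd parts via the recurrence o(n, m) = o(n, m−2) + o(n−m, m) over odd m, starting from the largest odd part ≤ n. This gives p_odd(39) = 982. (Euler's theorem: equals the count of distinct-part partitions.)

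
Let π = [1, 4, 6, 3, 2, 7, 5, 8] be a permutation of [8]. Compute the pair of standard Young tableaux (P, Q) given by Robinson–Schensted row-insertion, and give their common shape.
P = [1, 2, 5, 7, 8] / [3, 6] / [4];  Q = [1, 2, 3, 6, 8] / [4, 7] / [5];  common shape = (5, 2, 1)

Row-insert the values π_1, π_2, … into P one at a time, bumping the leftmost entry strictly greater than the inserted value down to the next row. The recording tableau Q records, in position (i, j), the step at which that cell was added to P.
  Insert 1 (step 1): P = [1];  Q = [1]
  Insert 4 (step 2): P = [1, 4];  Q = [1, 2]
  Insert 6 (step 3): P = [1, 4, 6];  Q = [1, 2, 3]
  Insert 3 (step 4): P = [1, 3, 6] / [4];  Q = [1, 2, 3] / [4]
  Insert 2 (step 5): P = [1, 2, 6] / [3] / [4];  Q = [1, 2, 3] / [4] / [5]
  Insert 7 (step 6): P = [1, 2, 6, 7] / [3] / [4];  Q = [1, 2, 3, 6] / [4] / [5]
  Insert 5 (step 7): P = [1, 2, 5, 7] / [3, 6] / [4];  Q = [1, 2, 3, 6] / [4, 7] / [5]
  Insert 8 (step 8): P = [1, 2, 5, 7, 8] / [3, 6] / [4];  Q = [1, 2, 3, 6, 8] / [4, 7] / [5]
Final shape: (5, 2, 1).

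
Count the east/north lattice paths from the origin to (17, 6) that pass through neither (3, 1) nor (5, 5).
Number of paths = 51939

Inclusion–exclusion. Total paths: C(23, 17) = 100947. Through P₁: C(4, 3)·C(19, 14) = 46512. Through P₂: C(10, 5)·C(13, 12) = 3276. Since P₁ is strictly southwest of P₂, a monotone path through both must visit P₁ then P₂; paths through both = C(4, 3)·C(6, 2)·C(13, 12) = 780. Avoid both = 100947 − 46512 − 3276 + 780 = 51939.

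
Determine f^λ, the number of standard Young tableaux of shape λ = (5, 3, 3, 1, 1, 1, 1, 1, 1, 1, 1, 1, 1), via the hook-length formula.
# SYT of shape (5, 3, 3, 1, 1, 1, 1, 1, 1, 1, 1, 1, 1) = 6320160

Hook-length formula: f^λ = n! / Π hook(c), product over all cells c of the Young diagram. For λ = (5, 3, 3, 1, 1, 1, 1, 1, 1, 1, 1, 1, 1), n = 21 boxes. Hook lengths by row (left-to-right, top-to-bottom): [17, 6, 5, 2, 1]; [14, 3, 2]; [13, 2, 1]; [10]; [9]; [8]; [7]; [6]; [5]; [4]; [3]; [2]; [1]. Product of hooks = 8083805184000. So f^λ = 21! / 8083805184000 = 51090942171709440000 / 8083805184000 = 6320160.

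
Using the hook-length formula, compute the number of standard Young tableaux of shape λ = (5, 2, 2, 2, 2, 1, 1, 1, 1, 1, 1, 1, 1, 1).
# SYT of shape (5, 2, 2, 2, 2, 1, 1, 1, 1, 1, 1, 1, 1, 1) = 6217750

Hook-length formula: f^λ = n! / Π hook(c), product over all cells c of the Young diagram. For λ = (5, 2, 2, 2, 2, 1, 1, 1, 1, 1, 1, 1, 1, 1), n = 22 boxes. Hook lengths by row (left-to-right, top-to-bottom): [18, 8, 3, 2, 1]; [14, 4]; [13, 3]; [12, 2]; [11, 1]; [9]; [8]; [7]; [6]; [5]; [4]; [3]; [2]; [1]. Product of hooks = 180772904632320. So f^λ = 22! / 180772904632320 = 1124000727777607680000 / 180772904632320 = 6217750.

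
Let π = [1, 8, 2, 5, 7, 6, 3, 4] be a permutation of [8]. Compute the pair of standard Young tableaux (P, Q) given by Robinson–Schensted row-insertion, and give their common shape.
P = [1, 2, 3, 4] / [5, 6] / [7] / [8];  Q = [1, 2, 4, 5] / [3, 8] / [6] / [7];  common shape = (4, 2, 1, 1)

Row-insert the values π_1, π_2, … into P one at a time, bumping the leftmost entry strictly greater than the inserted value down to the next row. The recording tableau Q records, in position (i, j), the step at which that cell was added to P.
  Insert 1 (step 1): P = [1];  Q = [1]
  Insert 8 (step 2): P = [1, 8];  Q = [1, 2]
  Insert 2 (step 3): P = [1, 2] / [8];  Q = [1, 2] / [3]
  Insert 5 (step 4): P = [1, 2, 5] / [8];  Q = [1, 2, 4] / [3]
  Insert 7 (step 5): P = [1, 2, 5, 7] / [8];  Q = [1, 2, 4, 5] / [3]
  Insert 6 (step 6): P = [1, 2, 5, 6] / [7] / [8];  Q = [1, 2, 4, 5] / [3] / [6]
  Insert 3 (step 7): P = [1, 2, 3, 6] / [5] / [7] / [8];  Q = [1, 2, 4, 5] / [3] / [6] / [7]
  Insert 4 (step 8): P = [1, 2, 3, 4] / [5, 6] / [7] / [8];  Q = [1, 2, 4, 5] / [3, 8] / [6] / [7]
Final shape: (4, 2, 1, 1).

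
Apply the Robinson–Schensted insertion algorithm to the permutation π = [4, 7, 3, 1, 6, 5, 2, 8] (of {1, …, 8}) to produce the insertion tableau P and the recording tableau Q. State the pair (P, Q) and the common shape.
P = [1, 2, 8] / [3, 5] / [4, 6] / [7];  Q = [1, 2, 8] / [3, 5] / [4, 6] / [7];  common shape = (3, 2, 2, 1)

Row-insert the values π_1, π_2, … into P one at a time, bumping the leftmost entry strictly greater than the inserted value down to the next row. The recording tableau Q records, in position (i, j), the step at which that cell was added to P.
  Insert 4 (step 1): P = [4];  Q = [1]
  Insert 7 (step 2): P = [4, 7];  Q = [1, 2]
  Insert 3 (step 3): P = [3, 7] / [4];  Q = [1, 2] / [3]
  Insert 1 (step 4): P = [1, 7] / [3] / [4];  Q = [1, 2] / [3] / [4]
  Insert 6 (step 5): P = [1, 6] / [3, 7] / [4];  Q = [1, 2] / [3, 5] / [4]
  Insert 5 (step 6): P = [1, 5] / [3, 6] / [4, 7];  Q = [1, 2] / [3, 5] / [4, 6]
  Insert 2 (step 7): P = [1, 2] / [3, 5] / [4, 6] / [7];  Q = [1, 2] / [3, 5] / [4, 6] / [7]
  Insert 8 (step 8): P = [1, 2, 8] / [3, 5] / [4, 6] / [7];  Q = [1, 2, 8] / [3, 5] / [4, 6] / [7]
Final shape: (3, 2, 2, 1).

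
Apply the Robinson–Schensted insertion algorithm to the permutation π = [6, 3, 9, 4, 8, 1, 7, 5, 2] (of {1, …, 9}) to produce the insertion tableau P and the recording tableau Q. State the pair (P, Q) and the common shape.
P = [1, 2, 5] / [3, 4] / [6, 7] / [8] / [9];  Q = [1, 3, 5] / [2, 4] / [6, 7] / [8] / [9];  common shape = (3, 2, 2, 1, 1)

Row-insert the values π_1, π_2, … into P one at a time, bumping the leftmost entry strictly greater than the inserted value down to the next row. The recording tableau Q records, in position (i, j), the step at which that cell was added to P.
  Insert 6 (step 1): P = [6];  Q = [1]
  Insert 3 (step 2): P = [3] / [6];  Q = [1] / [2]
  Insert 9 (step 3): P = [3, 9] / [6];  Q = [1, 3] / [2]
  Insert 4 (step 4): P = [3, 4] / [6, 9];  Q = [1, 3] / [2, 4]
  Insert 8 (step 5): P = [3, 4, 8] / [6, 9];  Q = [1, 3, 5] / [2, 4]
  Insert 1 (step 6): P = [1, 4, 8] / [3, 9] / [6];  Q = [1, 3, 5] / [2, 4] / [6]
  Insert 7 (step 7): P = [1, 4, 7] / [3, 8] / [6, 9];  Q = [1, 3, 5] / [2, 4] / [6, 7]
  Insert 5 (step 8): P = [1, 4, 5] / [3, 7] / [6, 8] / [9];  Q = [1, 3, 5] / [2, 4] / [6, 7] / [8]
  Insert 2 (step 9): P = [1, 2, 5] / [3, 4] / [6, 7] / [8] / [9];  Q = [1, 3, 5] / [2, 4] / [6, 7] / [8] / [9]
Final shape: (3, 2, 2, 1, 1).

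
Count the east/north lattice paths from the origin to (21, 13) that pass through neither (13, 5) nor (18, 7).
Number of paths = 792448752

Inclusion–exclusion. Total paths: C(34, 21) = 927983760. Through P₁: C(18, 13)·C(16, 8) = 110270160. Through P₂: C(25, 18)·C(9, 3) = 40378800. Since P₁ is strictly southwest of P₂, a monotone path through both must visit P₁ then P₂; paths through both = C(18, 13)·C(7, 5)·C(9, 3) = 15113952. Avoid both = 927983760 − 110270160 − 40378800 + 15113952 = 792448752.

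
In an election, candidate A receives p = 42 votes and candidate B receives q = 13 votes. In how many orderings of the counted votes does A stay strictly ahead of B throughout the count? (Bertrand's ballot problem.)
Strict-lead orderings = 765169213410

Total orderings of the 55 votes with 42 for A: C(55, 42) = 1451182990950. By the Bertrand ballot formula (Cycle Lemma / reflection principle), the number of orderings in which A is strictly ahead of B throughout is (p − q)/(p + q) · C(p + q, p) = (42 − 13)/(42 + 13) · 1451182990950 = 765169213410.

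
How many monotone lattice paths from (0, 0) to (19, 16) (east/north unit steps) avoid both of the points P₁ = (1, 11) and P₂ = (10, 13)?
Number of paths = 3807975842

Inclusion–exclusion. Total paths: C(35, 19) = 4059928950. Through P₁: C(12, 1)·C(23, 18) = 403788. Through P₂: C(23, 10)·C(12, 9) = 251694520. Since P₁ is strictly southwest of P₂, a monotone path through both must visit P₁ then P₂; paths through both = C(12, 1)·C(11, 9)·C(12, 9) = 145200. Avoid both = 4059928950 − 403788 − 251694520 + 145200 = 3807975842.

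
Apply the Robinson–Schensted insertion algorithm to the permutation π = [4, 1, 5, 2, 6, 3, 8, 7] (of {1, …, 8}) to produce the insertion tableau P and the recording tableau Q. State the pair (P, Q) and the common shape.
P = [1, 2, 3, 7] / [4, 5, 6, 8];  Q = [1, 3, 5, 7] / [2, 4, 6, 8];  common shape = (4, 4)

Row-insert the values π_1, π_2, … into P one at a time, bumping the leftmost entry strictly greater than the inserted value down to the next row. The recording tableau Q records, in position (i, j), the step at which that cell was added to P.
  Insert 4 (step 1): P = [4];  Q = [1]
  Insert 1 (step 2): P = [1] / [4];  Q = [1] / [2]
  Insert 5 (step 3): P = [1, 5] / [4];  Q = [1, 3] / [2]
  Insert 2 (step 4): P = [1, 2] / [4, 5];  Q = [1, 3] / [2, 4]
  Insert 6 (step 5): P = [1, 2, 6] / [4, 5];  Q = [1, 3, 5] / [2, 4]
  Insert 3 (step 6): P = [1, 2, 3] / [4, 5, 6];  Q = [1, 3, 5] / [2, 4, 6]
  Insert 8 (step 7): P = [1, 2, 3, 8] / [4, 5, 6];  Q = [1, 3, 5, 7] / [2, 4, 6]
  Insert 7 (step 8): P = [1, 2, 3, 7] / [4, 5, 6, 8];  Q = [1, 3, 5, 7] / [2, 4, 6, 8]
Final shape: (4, 4).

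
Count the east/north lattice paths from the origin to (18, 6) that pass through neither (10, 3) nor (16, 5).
Number of paths = 50383

Inclusion–exclusion. Total paths: C(24, 18) = 134596. Through P₁: C(13, 10)·C(11, 8) = 47190. Through P₂: C(21, 16)·C(3, 2) = 61047. Since P₁ is strictly southwest of P₂, a monotone path through both must visit P₁ then P₂; paths through both = C(13, 10)·C(8, 6)·C(3, 2) = 24024. Avoid both = 134596 − 47190 − 61047 + 24024 = 50383.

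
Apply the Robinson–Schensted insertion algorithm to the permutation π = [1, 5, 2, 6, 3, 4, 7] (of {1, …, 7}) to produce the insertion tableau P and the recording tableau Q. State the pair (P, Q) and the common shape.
P = [1, 2, 3, 4, 7] / [5, 6];  Q = [1, 2, 4, 6, 7] / [3, 5];  common shape = (5, 2)

Row-insert the values π_1, π_2, … into P one at a time, bumping the leftmost entry strictly greater than the inserted value down to the next row. The recording tableau Q records, in position (i, j), the step at which that cell was added to P.
  Insert 1 (step 1): P = [1];  Q = [1]
  Insert 5 (step 2): P = [1, 5];  Q = [1, 2]
  Insert 2 (step 3): P = [1, 2] / [5];  Q = [1, 2] / [3]
  Insert 6 (step 4): P = [1, 2, 6] / [5];  Q = [1, 2, 4] / [3]
  Insert 3 (step 5): P = [1, 2, 3] / [5, 6];  Q = [1, 2, 4] / [3, 5]
  Insert 4 (step 6): P = [1, 2, 3, 4] / [5, 6];  Q = [1, 2, 4, 6] / [3, 5]
  Insert 7 (step 7): P = [1, 2, 3, 4, 7] / [5, 6];  Q = [1, 2, 4, 6, 7] / [3, 5]
Final shape: (5, 2).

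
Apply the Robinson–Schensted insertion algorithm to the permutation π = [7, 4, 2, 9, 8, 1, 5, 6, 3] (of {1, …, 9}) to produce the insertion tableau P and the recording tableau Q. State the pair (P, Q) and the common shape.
P = [1, 3, 6] / [2, 5] / [4, 8] / [7, 9];  Q = [1, 4, 8] / [2, 5] / [3, 7] / [6, 9];  common shape = (3, 2, 2, 2)

Row-insert the values π_1, π_2, … into P one at a time, bumping the leftmost entry strictly greater than the inserted value down to the next row. The recording tableau Q records, in position (i, j), the step at which that cell was added to P.
  Insert 7 (step 1): P = [7];  Q = [1]
  Insert 4 (step 2): P = [4] / [7];  Q = [1] / [2]
  Insert 2 (step 3): P = [2] / [4] / [7];  Q = [1] / [2] / [3]
  Insert 9 (step 4): P = [2, 9] / [4] / [7];  Q = [1, 4] / [2] / [3]
  Insert 8 (step 5): P = [2, 8] / [4, 9] / [7];  Q = [1, 4] / [2, 5] / [3]
  Insert 1 (step 6): P = [1, 8] / [2, 9] / [4] / [7];  Q = [1, 4] / [2, 5] / [3] / [6]
  Insert 5 (step 7): P = [1, 5] / [2, 8] / [4, 9] / [7];  Q = [1, 4] / [2, 5] / [3, 7] / [6]
  Insert 6 (step 8): P = [1, 5, 6] / [2, 8] / [4, 9] / [7];  Q = [1, 4, 8] / [2, 5] / [3, 7] / [6]
  Insert 3 (step 9): P = [1, 3, 6] / [2, 5] / [4, 8] / [7, 9];  Q = [1, 4, 8] / [2, 5] / [3, 7] / [6, 9]
Final shape: (3, 2, 2, 2).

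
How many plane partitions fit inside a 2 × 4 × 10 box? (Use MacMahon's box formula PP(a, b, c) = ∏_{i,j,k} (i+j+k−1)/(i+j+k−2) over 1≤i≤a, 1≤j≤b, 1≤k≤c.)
PP(2, 4, 10) = 273273

Evaluate the triple product over i = 1..2, j = 1..4, k = 1..10. The factors are (2/1) · (3/2) · (4/3) · (5/4) · (6/5) · (7/6) · (8/7) · (9/8) · … (80 factors total). The numerators and denominators telescope so the product is an integer; carrying out the multiplication exactly gives PP(2, 4, 10) = 273273.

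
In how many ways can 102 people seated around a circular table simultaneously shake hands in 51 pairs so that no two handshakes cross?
C_51 = 7684785670514316385230816156

These noncrossing handshakes are counted by the Catalan number C_n = (1/(n + 1)) · C(2n, n). For n = 51: C_51 = (1/52) · C(102, 51) = 399608854866744452032002440112/52 = 7684785670514316385230816156.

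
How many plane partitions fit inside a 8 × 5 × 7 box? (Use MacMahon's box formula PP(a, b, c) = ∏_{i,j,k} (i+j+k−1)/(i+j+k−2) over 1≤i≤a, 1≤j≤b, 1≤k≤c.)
PP(8, 5, 7) = 201299981193168

Evaluate the triple product over i = 1..8, j = 1..5, k = 1..7. The factors are (2/1) · (3/2) · (4/3) · (5/4) · (6/5) · (7/6) · (8/7) · (3/2) · … (280 factors total). The numerators and denominators telescope so the product is an integer; carrying out the multiplication exactly gives PP(8, 5, 7) = 201299981193168.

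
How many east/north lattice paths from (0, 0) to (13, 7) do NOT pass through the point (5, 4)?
Number of paths = 56730

Total paths from (0, 0) to (13, 7): C(20, 13) = 77520. Paths through (5, 4): (paths (0, 0) → (5, 4)) × (paths (5, 4) → (13, 7)) = C(9, 5) · C(11, 8) = 126 · 165 = 20790. Avoidance count = 77520 − 20790 = 56730.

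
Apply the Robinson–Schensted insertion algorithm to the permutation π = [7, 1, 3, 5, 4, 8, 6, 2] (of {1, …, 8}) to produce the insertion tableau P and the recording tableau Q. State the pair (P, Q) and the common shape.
P = [1, 2, 4, 6] / [3, 8] / [5] / [7];  Q = [1, 3, 4, 6] / [2, 7] / [5] / [8];  common shape = (4, 2, 1, 1)

Row-insert the values π_1, π_2, … into P one at a time, bumping the leftmost entry strictly greater than the inserted value down to the next row. The recording tableau Q records, in position (i, j), the step at which that cell was added to P.
  Insert 7 (step 1): P = [7];  Q = [1]
  Insert 1 (step 2): P = [1] / [7];  Q = [1] / [2]
  Insert 3 (step 3): P = [1, 3] / [7];  Q = [1, 3] / [2]
  Insert 5 (step 4): P = [1, 3, 5] / [7];  Q = [1, 3, 4] / [2]
  Insert 4 (step 5): P = [1, 3, 4] / [5] / [7];  Q = [1, 3, 4] / [2] / [5]
  Insert 8 (step 6): P = [1, 3, 4, 8] / [5] / [7];  Q = [1, 3, 4, 6] / [2] / [5]
  Insert 6 (step 7): P = [1, 3, 4, 6] / [5, 8] / [7];  Q = [1, 3, 4, 6] / [2, 7] / [5]
  Insert 2 (step 8): P = [1, 2, 4, 6] / [3, 8] / [5] / [7];  Q = [1, 3, 4, 6] / [2, 7] / [5] / [8]
Final shape: (4, 2, 1, 1).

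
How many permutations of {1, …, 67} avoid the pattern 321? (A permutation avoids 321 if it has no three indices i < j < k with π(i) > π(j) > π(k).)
C_67 = 22033725021956517463358552614056949950

These 321-avoiding permutations are counted by the Catalan number C_n = (1/(n + 1)) · C(2n, n). For n = 67: C_67 = (1/68) · C(134, 67) = 1498293301493043187508381577755872596600/68 = 22033725021956517463358552614056949950.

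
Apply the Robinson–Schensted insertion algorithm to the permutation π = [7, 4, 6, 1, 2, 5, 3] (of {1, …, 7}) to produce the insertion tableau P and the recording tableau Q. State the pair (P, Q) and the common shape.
P = [1, 2, 3] / [4, 5] / [6] / [7];  Q = [1, 3, 6] / [2, 5] / [4] / [7];  common shape = (3, 2, 1, 1)

Row-insert the values π_1, π_2, … into P one at a time, bumping the leftmost entry strictly greater than the inserted value down to the next row. The recording tableau Q records, in position (i, j), the step at which that cell was added to P.
  Insert 7 (step 1): P = [7];  Q = [1]
  Insert 4 (step 2): P = [4] / [7];  Q = [1] / [2]
  Insert 6 (step 3): P = [4, 6] / [7];  Q = [1, 3] / [2]
  Insert 1 (step 4): P = [1, 6] / [4] / [7];  Q = [1, 3] / [2] / [4]
  Insert 2 (step 5): P = [1, 2] / [4, 6] / [7];  Q = [1, 3] / [2, 5] / [4]
  Insert 5 (step 6): P = [1, 2, 5] / [4, 6] / [7];  Q = [1, 3, 6] / [2, 5] / [4]
  Insert 3 (step 7): P = [1, 2, 3] / [4, 5] / [6] / [7];  Q = [1, 3, 6] / [2, 5] / [4] / [7]
Final shape: (3, 2, 1, 1).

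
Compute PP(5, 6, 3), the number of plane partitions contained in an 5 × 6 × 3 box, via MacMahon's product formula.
PP(5, 6, 3) = 3737448

Evaluate the triple product over i = 1..5, j = 1..6, k = 1..3. The factors are (2/1) · (3/2) · (4/3) · (3/2) · (4/3) · (5/4) · (4/3) · (5/4) · … (90 factors total). The numerators and denominators telescope so the product is an integer; carrying out the multiplication exactly gives PP(5, 6, 3) = 3737448.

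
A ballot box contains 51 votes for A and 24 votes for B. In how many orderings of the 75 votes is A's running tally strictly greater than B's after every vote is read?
Strict-lead orderings = 9280331848438040052

Total orderings of the 75 votes with 51 for A: C(75, 51) = 25778699578994555700. By the Bertrand ballot formula (Cycle Lemma / reflection principle), the number of orderings in which A is strictly ahead of B throughout is (p − q)/(p + q) · C(p + q, p) = (51 − 24)/(51 + 24) · 25778699578994555700 = 9280331848438040052.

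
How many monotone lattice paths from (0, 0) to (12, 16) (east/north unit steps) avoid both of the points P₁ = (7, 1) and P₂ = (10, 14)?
Number of paths = 18557067

Inclusion–exclusion. Total paths: C(28, 12) = 30421755. Through P₁: C(8, 7)·C(20, 5) = 124032. Through P₂: C(24, 10)·C(4, 2) = 11767536. Since P₁ is strictly southwest of P₂, a monotone path through both must visit P₁ then P₂; paths through both = C(8, 7)·C(16, 3)·C(4, 2) = 26880. Avoid both = 30421755 − 124032 − 11767536 + 26880 = 18557067.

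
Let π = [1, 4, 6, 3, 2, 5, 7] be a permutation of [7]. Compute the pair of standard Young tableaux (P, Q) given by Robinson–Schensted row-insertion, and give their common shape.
P = [1, 2, 5, 7] / [3, 6] / [4];  Q = [1, 2, 3, 7] / [4, 6] / [5];  common shape = (4, 2, 1)

Row-insert the values π_1, π_2, … into P one at a time, bumping the leftmost entry strictly greater than the inserted value down to the next row. The recording tableau Q records, in position (i, j), the step at which that cell was added to P.
  Insert 1 (step 1): P = [1];  Q = [1]
  Insert 4 (step 2): P = [1, 4];  Q = [1, 2]
  Insert 6 (step 3): P = [1, 4, 6];  Q = [1, 2, 3]
  Insert 3 (step 4): P = [1, 3, 6] / [4];  Q = [1, 2, 3] / [4]
  Insert 2 (step 5): P = [1, 2, 6] / [3] / [4];  Q = [1, 2, 3] / [4] / [5]
  Insert 5 (step 6): P = [1, 2, 5] / [3, 6] / [4];  Q = [1, 2, 3] / [4, 6] / [5]
  Insert 7 (step 7): P = [1, 2, 5, 7] / [3, 6] / [4];  Q = [1, 2, 3, 7] / [4, 6] / [5]
Final shape: (4, 2, 1).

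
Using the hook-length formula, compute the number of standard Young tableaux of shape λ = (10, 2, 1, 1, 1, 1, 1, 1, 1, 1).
# SYT of shape (10, 2, 1, 1, 1, 1, 1, 1, 1, 1) = 787644

Hook-length formula: f^λ = n! / Π hook(c), product over all cells c of the Young diagram. For λ = (10, 2, 1, 1, 1, 1, 1, 1, 1, 1), n = 20 boxes. Hook lengths by row (left-to-right, top-to-bottom): [19, 10, 8, 7, 6, 5, 4, 3, 2, 1]; [10, 1]; [8]; [7]; [6]; [5]; [4]; [3]; [2]; [1]. Product of hooks = 3088834560000. So f^λ = 20! / 3088834560000 = 2432902008176640000 / 3088834560000 = 787644.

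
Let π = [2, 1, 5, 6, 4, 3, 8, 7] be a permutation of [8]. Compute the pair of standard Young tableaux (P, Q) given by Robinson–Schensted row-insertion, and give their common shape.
P = [1, 3, 6, 7] / [2, 4, 8] / [5];  Q = [1, 3, 4, 7] / [2, 5, 8] / [6];  common shape = (4, 3, 1)

Row-insert the values π_1, π_2, … into P one at a time, bumping the leftmost entry strictly greater than the inserted value down to the next row. The recording tableau Q records, in position (i, j), the step at which that cell was added to P.
  Insert 2 (step 1): P = [2];  Q = [1]
  Insert 1 (step 2): P = [1] / [2];  Q = [1] / [2]
  Insert 5 (step 3): P = [1, 5] / [2];  Q = [1, 3] / [2]
  Insert 6 (step 4): P = [1, 5, 6] / [2];  Q = [1, 3, 4] / [2]
  Insert 4 (step 5): P = [1, 4, 6] / [2, 5];  Q = [1, 3, 4] / [2, 5]
  Insert 3 (step 6): P = [1, 3, 6] / [2, 4] / [5];  Q = [1, 3, 4] / [2, 5] / [6]
  Insert 8 (step 7): P = [1, 3, 6, 8] / [2, 4] / [5];  Q = [1, 3, 4, 7] / [2, 5] / [6]
  Insert 7 (step 8): P = [1, 3, 6, 7] / [2, 4, 8] / [5];  Q = [1, 3, 4, 7] / [2, 5, 8] / [6]
Final shape: (4, 3, 1).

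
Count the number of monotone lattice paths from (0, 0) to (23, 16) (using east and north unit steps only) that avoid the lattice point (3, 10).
Number of paths = 37645415210

Total paths from (0, 0) to (23, 16): C(39, 23) = 37711260990. Paths through (3, 10): (paths (0, 0) → (3, 10)) × (paths (3, 10) → (23, 16)) = C(13, 3) · C(26, 20) = 286 · 230230 = 65845780. Avoidance count = 37711260990 − 65845780 = 37645415210.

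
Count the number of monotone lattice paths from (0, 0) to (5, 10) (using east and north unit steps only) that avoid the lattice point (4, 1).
Number of paths = 2953

Total paths from (0, 0) to (5, 10): C(15, 5) = 3003. Paths through (4, 1): (paths (0, 0) → (4, 1)) × (paths (4, 1) → (5, 10)) = C(5, 4) · C(10, 1) = 5 · 10 = 50. Avoidance count = 3003 − 50 = 2953.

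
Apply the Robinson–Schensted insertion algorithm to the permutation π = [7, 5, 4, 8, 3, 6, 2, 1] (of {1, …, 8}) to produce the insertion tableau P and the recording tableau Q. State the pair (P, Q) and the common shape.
P = [1, 6] / [2, 8] / [3] / [4] / [5] / [7];  Q = [1, 4] / [2, 6] / [3] / [5] / [7] / [8];  common shape = (2, 2, 1, 1, 1, 1)

Row-insert the values π_1, π_2, … into P one at a time, bumping the leftmost entry strictly greater than the inserted value down to the next row. The recording tableau Q records, in position (i, j), the step at which that cell was added to P.
  Insert 7 (step 1): P = [7];  Q = [1]
  Insert 5 (step 2): P = [5] / [7];  Q = [1] / [2]
  Insert 4 (step 3): P = [4] / [5] / [7];  Q = [1] / [2] / [3]
  Insert 8 (step 4): P = [4, 8] / [5] / [7];  Q = [1, 4] / [2] / [3]
  Insert 3 (step 5): P = [3, 8] / [4] / [5] / [7];  Q = [1, 4] / [2] / [3] / [5]
  Insert 6 (step 6): P = [3, 6] / [4, 8] / [5] / [7];  Q = [1, 4] / [2, 6] / [3] / [5]
  Insert 2 (step 7): P = [2, 6] / [3, 8] / [4] / [5] / [7];  Q = [1, 4] / [2, 6] / [3] / [5] / [7]
  Insert 1 (step 8): P = [1, 6] / [2, 8] / [3] / [4] / [5] / [7];  Q = [1, 4] / [2, 6] / [3] / [5] / [7] / [8]
Final shape: (2, 2, 1, 1, 1, 1).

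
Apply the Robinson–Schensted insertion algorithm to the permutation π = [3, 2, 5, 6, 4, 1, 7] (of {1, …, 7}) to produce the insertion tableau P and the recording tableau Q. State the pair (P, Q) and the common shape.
P = [1, 4, 6, 7] / [2, 5] / [3];  Q = [1, 3, 4, 7] / [2, 5] / [6];  common shape = (4, 2, 1)

Row-insert the values π_1, π_2, … into P one at a time, bumping the leftmost entry strictly greater than the inserted value down to the next row. The recording tableau Q records, in position (i, j), the step at which that cell was added to P.
  Insert 3 (step 1): P = [3];  Q = [1]
  Insert 2 (step 2): P = [2] / [3];  Q = [1] / [2]
  Insert 5 (step 3): P = [2, 5] / [3];  Q = [1, 3] / [2]
  Insert 6 (step 4): P = [2, 5, 6] / [3];  Q = [1, 3, 4] / [2]
  Insert 4 (step 5): P = [2, 4, 6] / [3, 5];  Q = [1, 3, 4] / [2, 5]
  Insert 1 (step 6): P = [1, 4, 6] / [2, 5] / [3];  Q = [1, 3, 4] / [2, 5] / [6]
  Insert 7 (step 7): P = [1, 4, 6, 7] / [2, 5] / [3];  Q = [1, 3, 4, 7] / [2, 5] / [6]
Final shape: (4, 2, 1).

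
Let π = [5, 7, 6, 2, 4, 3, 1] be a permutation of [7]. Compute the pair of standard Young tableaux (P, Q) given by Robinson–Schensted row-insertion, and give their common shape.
P = [1, 3] / [2, 6] / [4] / [5] / [7];  Q = [1, 2] / [3, 5] / [4] / [6] / [7];  common shape = (2, 2, 1, 1, 1)

Row-insert the values π_1, π_2, … into P one at a time, bumping the leftmost entry strictly greater than the inserted value down to the next row. The recording tableau Q records, in position (i, j), the step at which that cell was added to P.
  Insert 5 (step 1): P = [5];  Q = [1]
  Insert 7 (step 2): P = [5, 7];  Q = [1, 2]
  Insert 6 (step 3): P = [5, 6] / [7];  Q = [1, 2] / [3]
  Insert 2 (step 4): P = [2, 6] / [5] / [7];  Q = [1, 2] / [3] / [4]
  Insert 4 (step 5): P = [2, 4] / [5, 6] / [7];  Q = [1, 2] / [3, 5] / [4]
  Insert 3 (step 6): P = [2, 3] / [4, 6] / [5] / [7];  Q = [1, 2] / [3, 5] / [4] / [6]
  Insert 1 (step 7): P = [1, 3] / [2, 6] / [4] / [5] / [7];  Q = [1, 2] / [3, 5] / [4] / [6] / [7]
Final shape: (2, 2, 1, 1, 1).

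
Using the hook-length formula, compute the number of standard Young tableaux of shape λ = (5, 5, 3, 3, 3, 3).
# SYT of shape (5, 5, 3, 3, 3, 3) = 248958710

Hook-length formula: f^λ = n! / Π hook(c), product over all cells c of the Young diagram. For λ = (5, 5, 3, 3, 3, 3), n = 22 boxes. Hook lengths by row (left-to-right, top-to-bottom): [10, 9, 8, 3, 2]; [9, 8, 7, 2, 1]; [6, 5, 4]; [5, 4, 3]; [4, 3, 2]; [3, 2, 1]. Product of hooks = 4514807808000. So f^λ = 22! / 4514807808000 = 1124000727777607680000 / 4514807808000 = 248958710.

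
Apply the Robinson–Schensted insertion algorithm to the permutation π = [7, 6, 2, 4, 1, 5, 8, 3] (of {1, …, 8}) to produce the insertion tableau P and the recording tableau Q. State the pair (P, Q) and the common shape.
P = [1, 3, 5, 8] / [2, 4] / [6] / [7];  Q = [1, 4, 6, 7] / [2, 8] / [3] / [5];  common shape = (4, 2, 1, 1)

Row-insert the values π_1, π_2, … into P one at a time, bumping the leftmost entry strictly greater than the inserted value down to the next row. The recording tableau Q records, in position (i, j), the step at which that cell was added to P.
  Insert 7 (step 1): P = [7];  Q = [1]
  Insert 6 (step 2): P = [6] / [7];  Q = [1] / [2]
  Insert 2 (step 3): P = [2] / [6] / [7];  Q = [1] / [2] / [3]
  Insert 4 (step 4): P = [2, 4] / [6] / [7];  Q = [1, 4] / [2] / [3]
  Insert 1 (step 5): P = [1, 4] / [2] / [6] / [7];  Q = [1, 4] / [2] / [3] / [5]
  Insert 5 (step 6): P = [1, 4, 5] / [2] / [6] / [7];  Q = [1, 4, 6] / [2] / [3] / [5]
  Insert 8 (step 7): P = [1, 4, 5, 8] / [2] / [6] / [7];  Q = [1, 4, 6, 7] / [2] / [3] / [5]
  Insert 3 (step 8): P = [1, 3, 5, 8] / [2, 4] / [6] / [7];  Q = [1, 4, 6, 7] / [2, 8] / [3] / [5]
Final shape: (4, 2, 1, 1).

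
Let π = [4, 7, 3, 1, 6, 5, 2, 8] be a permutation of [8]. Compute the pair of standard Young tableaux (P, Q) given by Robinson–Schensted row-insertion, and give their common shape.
P = [1, 2, 8] / [3, 5] / [4, 6] / [7];  Q = [1, 2, 8] / [3, 5] / [4, 6] / [7];  common shape = (3, 2, 2, 1)

Row-insert the values π_1, π_2, … into P one at a time, bumping the leftmost entry strictly greater than the inserted value down to the next row. The recording tableau Q records, in position (i, j), the step at which that cell was added to P.
  Insert 4 (step 1): P = [4];  Q = [1]
  Insert 7 (step 2): P = [4, 7];  Q = [1, 2]
  Insert 3 (step 3): P = [3, 7] / [4];  Q = [1, 2] / [3]
  Insert 1 (step 4): P = [1, 7] / [3] / [4];  Q = [1, 2] / [3] / [4]
  Insert 6 (step 5): P = [1, 6] / [3, 7] / [4];  Q = [1, 2] / [3, 5] / [4]
  Insert 5 (step 6): P = [1, 5] / [3, 6] / [4, 7];  Q = [1, 2] / [3, 5] / [4, 6]
  Insert 2 (step 7): P = [1, 2] / [3, 5] / [4, 6] / [7];  Q = [1, 2] / [3, 5] / [4, 6] / [7]
  Insert 8 (step 8): P = [1, 2, 8] / [3, 5] / [4, 6] / [7];  Q = [1, 2, 8] / [3, 5] / [4, 6] / [7]
Final shape: (3, 2, 2, 1).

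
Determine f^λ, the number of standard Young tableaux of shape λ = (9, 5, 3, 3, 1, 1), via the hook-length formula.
# SYT of shape (9, 5, 3, 3, 1, 1) = 1862340480

Hook-length formula: f^λ = n! / Π hook(c), product over all cells c of the Young diagram. For λ = (9, 5, 3, 3, 1, 1), n = 22 boxes. Hook lengths by row (left-to-right, top-to-bottom): [14, 11, 10, 7, 6, 4, 3, 2, 1]; [9, 6, 5, 2, 1]; [6, 3, 2]; [5, 2, 1]; [2]; [1]. Product of hooks = 603542016000. So f^λ = 22! / 603542016000 = 1124000727777607680000 / 603542016000 = 1862340480.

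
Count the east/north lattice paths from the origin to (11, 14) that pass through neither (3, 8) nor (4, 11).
Number of paths = 3877305

Inclusion–exclusion. Total paths: C(25, 11) = 4457400. Through P₁: C(11, 3)·C(14, 8) = 495495. Through P₂: C(15, 4)·C(10, 7) = 163800. Since P₁ is strictly southwest of P₂, a monotone path through both must visit P₁ then P₂; paths through both = C(11, 3)·C(4, 1)·C(10, 7) = 79200. Avoid both = 4457400 − 495495 − 163800 + 79200 = 3877305.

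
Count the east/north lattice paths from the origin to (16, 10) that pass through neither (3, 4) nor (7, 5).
Number of paths = 3126881

Inclusion–exclusion. Total paths: C(26, 16) = 5311735. Through P₁: C(7, 3)·C(19, 13) = 949620. Through P₂: C(12, 7)·C(14, 9) = 1585584. Since P₁ is strictly southwest of P₂, a monotone path through both must visit P₁ then P₂; paths through both = C(7, 3)·C(5, 4)·C(14, 9) = 350350. Avoid both = 5311735 − 949620 − 1585584 + 350350 = 3126881.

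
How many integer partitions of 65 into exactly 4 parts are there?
p(65, 4 parts) = 1991

Partitions of n into exactly k parts are in bijection with partitions of n − k into at most k parts (subtract 1 from each part). So p(65, exactly 4) = p(61, parts ≤ 4). Computing via the recurrence p(m, j) = p(m, j−1) + p(m−j, j) gives 1991.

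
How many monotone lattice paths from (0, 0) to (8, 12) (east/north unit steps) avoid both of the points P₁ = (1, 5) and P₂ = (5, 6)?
Number of paths = 69090

Inclusion–exclusion. Total paths: C(20, 8) = 125970. Through P₁: C(6, 1)·C(14, 7) = 20592. Through P₂: C(11, 5)·C(9, 3) = 38808. Since P₁ is strictly southwest of P₂, a monotone path through both must visit P₁ then P₂; paths through both = C(6, 1)·C(5, 4)·C(9, 3) = 2520. Avoid both = 125970 − 20592 − 38808 + 2520 = 69090.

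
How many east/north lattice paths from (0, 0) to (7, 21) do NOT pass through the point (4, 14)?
Number of paths = 816840

Total paths from (0, 0) to (7, 21): C(28, 7) = 1184040. Paths through (4, 14): (paths (0, 0) → (4, 14)) × (paths (4, 14) → (7, 21)) = C(18, 4) · C(10, 3) = 3060 · 120 = 367200. Avoidance count = 1184040 − 367200 = 816840.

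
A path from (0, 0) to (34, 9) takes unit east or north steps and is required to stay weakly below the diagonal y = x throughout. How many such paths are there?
Number of paths = 418913482

By the reflection principle (André's argument), the number of monotone paths to (34, 9) with n ≤ m that never go above y = x is C(43, 34) − C(43, 35) = 563921995 − 145008513 = 418913482.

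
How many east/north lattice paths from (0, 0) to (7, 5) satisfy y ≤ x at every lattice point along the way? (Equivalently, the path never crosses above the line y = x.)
Number of paths = 297

By the reflection principle (André's argument), the number of monotone paths to (7, 5) with n ≤ m that never go above y = x is C(12, 7) − C(12, 8) = 792 − 495 = 297.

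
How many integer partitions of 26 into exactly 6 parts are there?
p(26, 6 parts) = 282

Partitions of n into exactly k parts are in bijection with partitions of n − k into at most k parts (subtract 1 from each part). So p(26, exactly 6) = p(20, parts ≤ 6). Computing via the recurrence p(m, j) = p(m, j−1) + p(m−j, j) gives 282.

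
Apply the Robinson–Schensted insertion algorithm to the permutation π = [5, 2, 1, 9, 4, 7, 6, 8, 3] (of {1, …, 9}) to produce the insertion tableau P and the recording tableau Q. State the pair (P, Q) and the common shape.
P = [1, 3, 6, 8] / [2, 4] / [5, 7] / [9];  Q = [1, 4, 6, 8] / [2, 5] / [3, 7] / [9];  common shape = (4, 2, 2, 1)

Row-insert the values π_1, π_2, … into P one at a time, bumping the leftmost entry strictly greater than the inserted value down to the next row. The recording tableau Q records, in position (i, j), the step at which that cell was added to P.
  Insert 5 (step 1): P = [5];  Q = [1]
  Insert 2 (step 2): P = [2] / [5];  Q = [1] / [2]
  Insert 1 (step 3): P = [1] / [2] / [5];  Q = [1] / [2] / [3]
  Insert 9 (step 4): P = [1, 9] / [2] / [5];  Q = [1, 4] / [2] / [3]
  Insert 4 (step 5): P = [1, 4] / [2, 9] / [5];  Q = [1, 4] / [2, 5] / [3]
  Insert 7 (step 6): P = [1, 4, 7] / [2, 9] / [5];  Q = [1, 4, 6] / [2, 5] / [3]
  Insert 6 (step 7): P = [1, 4, 6] / [2, 7] / [5, 9];  Q = [1, 4, 6] / [2, 5] / [3, 7]
  Insert 8 (step 8): P = [1, 4, 6, 8] / [2, 7] / [5, 9];  Q = [1, 4, 6, 8] / [2, 5] / [3, 7]
  Insert 3 (step 9): P = [1, 3, 6, 8] / [2, 4] / [5, 7] / [9];  Q = [1, 4, 6, 8] / [2, 5] / [3, 7] / [9]
Final shape: (4, 2, 2, 1).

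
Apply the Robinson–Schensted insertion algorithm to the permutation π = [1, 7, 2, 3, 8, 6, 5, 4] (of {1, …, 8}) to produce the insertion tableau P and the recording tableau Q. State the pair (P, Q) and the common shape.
P = [1, 2, 3, 4] / [5, 8] / [6] / [7];  Q = [1, 2, 4, 5] / [3, 6] / [7] / [8];  common shape = (4, 2, 1, 1)

Row-insert the values π_1, π_2, … into P one at a time, bumping the leftmost entry strictly greater than the inserted value down to the next row. The recording tableau Q records, in position (i, j), the step at which that cell was added to P.
  Insert 1 (step 1): P = [1];  Q = [1]
  Insert 7 (step 2): P = [1, 7];  Q = [1, 2]
  Insert 2 (step 3): P = [1, 2] / [7];  Q = [1, 2] / [3]
  Insert 3 (step 4): P = [1, 2, 3] / [7];  Q = [1, 2, 4] / [3]
  Insert 8 (step 5): P = [1, 2, 3, 8] / [7];  Q = [1, 2, 4, 5] / [3]
  Insert 6 (step 6): P = [1, 2, 3, 6] / [7, 8];  Q = [1, 2, 4, 5] / [3, 6]
  Insert 5 (step 7): P = [1, 2, 3, 5] / [6, 8] / [7];  Q = [1, 2, 4, 5] / [3, 6] / [7]
  Insert 4 (step 8): P = [1, 2, 3, 4] / [5, 8] / [6] / [7];  Q = [1, 2, 4, 5] / [3, 6] / [7] / [8]
Final shape: (4, 2, 1, 1).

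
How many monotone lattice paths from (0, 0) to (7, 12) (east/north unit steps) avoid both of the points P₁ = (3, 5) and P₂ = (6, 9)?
Number of paths = 19728

Inclusion–exclusion. Total paths: C(19, 7) = 50388. Through P₁: C(8, 3)·C(11, 4) = 18480. Through P₂: C(15, 6)·C(4, 1) = 20020. Since P₁ is strictly southwest of P₂, a monotone path through both must visit P₁ then P₂; paths through both = C(8, 3)·C(7, 3)·C(4, 1) = 7840. Avoid both = 50388 − 18480 − 20020 + 7840 = 19728.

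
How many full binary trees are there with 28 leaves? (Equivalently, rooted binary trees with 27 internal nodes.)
C_27 = 69533550916004

These full binary trees are counted by the Catalan number C_n = (1/(n + 1)) · C(2n, n). For n = 27: C_27 = (1/28) · C(54, 27) = 1946939425648112/28 = 69533550916004.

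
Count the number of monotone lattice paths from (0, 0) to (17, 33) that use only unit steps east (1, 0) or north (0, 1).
Number of paths = 9847379391150

A monotone lattice path from (0, 0) to (17, 33) consists of 17 east steps and 33 north steps in some order, so it is determined by which 17 of the 50 steps are east. The count is C(50, 17) = 9847379391150.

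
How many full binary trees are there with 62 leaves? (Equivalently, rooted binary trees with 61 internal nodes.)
C_61 = 6182127958584855650487080847216336

These full binary trees are counted by the Catalan number C_n = (1/(n + 1)) · C(2n, n). For n = 61: C_61 = (1/62) · C(122, 61) = 383291933432261050330199012527412832/62 = 6182127958584855650487080847216336.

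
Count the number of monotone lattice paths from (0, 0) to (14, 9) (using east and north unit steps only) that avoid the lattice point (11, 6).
Number of paths = 569670

Total paths from (0, 0) to (14, 9): C(23, 14) = 817190. Paths through (11, 6): (paths (0, 0) → (11, 6)) × (paths (11, 6) → (14, 9)) = C(17, 11) · C(6, 3) = 12376 · 20 = 247520. Avoidance count = 817190 − 247520 = 569670.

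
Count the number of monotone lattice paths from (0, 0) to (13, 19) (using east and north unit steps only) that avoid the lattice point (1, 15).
Number of paths = 347344480

Total paths from (0, 0) to (13, 19): C(32, 13) = 347373600. Paths through (1, 15): (paths (0, 0) → (1, 15)) × (paths (1, 15) → (13, 19)) = C(16, 1) · C(16, 12) = 16 · 1820 = 29120. Avoidance count = 347373600 − 29120 = 347344480.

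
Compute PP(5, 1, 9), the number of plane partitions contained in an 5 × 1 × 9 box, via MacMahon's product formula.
PP(5, 1, 9) = 2002

Evaluate the triple product over i = 1..5, j = 1..1, k = 1..9. The factors are (2/1) · (3/2) · (4/3) · (5/4) · (6/5) · (7/6) · (8/7) · (9/8) · … (45 factors total). The numerators and denominators telescope so the product is an integer; carrying out the multiplication exactly gives PP(5, 1, 9) = 2002.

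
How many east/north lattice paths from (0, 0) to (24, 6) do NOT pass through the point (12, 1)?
Number of paths = 513331

Total paths from (0, 0) to (24, 6): C(30, 24) = 593775. Paths through (12, 1): (paths (0, 0) → (12, 1)) × (paths (12, 1) → (24, 6)) = C(13, 12) · C(17, 12) = 13 · 6188 = 80444. Avoidance count = 593775 − 80444 = 513331.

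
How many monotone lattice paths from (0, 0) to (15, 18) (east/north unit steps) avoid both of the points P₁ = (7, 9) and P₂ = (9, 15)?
Number of paths = 676128464

Inclusion–exclusion. Total paths: C(33, 15) = 1037158320. Through P₁: C(16, 7)·C(17, 8) = 278106400. Through P₂: C(24, 9)·C(9, 6) = 109830336. Since P₁ is strictly southwest of P₂, a monotone path through both must visit P₁ then P₂; paths through both = C(16, 7)·C(8, 2)·C(9, 6) = 26906880. Avoid both = 1037158320 − 278106400 − 109830336 + 26906880 = 676128464.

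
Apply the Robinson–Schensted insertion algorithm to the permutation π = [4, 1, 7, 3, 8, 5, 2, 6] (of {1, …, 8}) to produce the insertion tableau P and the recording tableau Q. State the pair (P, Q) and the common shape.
P = [1, 2, 5, 6] / [3, 7, 8] / [4];  Q = [1, 3, 5, 8] / [2, 4, 6] / [7];  common shape = (4, 3, 1)

Row-insert the values π_1, π_2, … into P one at a time, bumping the leftmost entry strictly greater than the inserted value down to the next row. The recording tableau Q records, in position (i, j), the step at which that cell was added to P.
  Insert 4 (step 1): P = [4];  Q = [1]
  Insert 1 (step 2): P = [1] / [4];  Q = [1] / [2]
  Insert 7 (step 3): P = [1, 7] / [4];  Q = [1, 3] / [2]
  Insert 3 (step 4): P = [1, 3] / [4, 7];  Q = [1, 3] / [2, 4]
  Insert 8 (step 5): P = [1, 3, 8] / [4, 7];  Q = [1, 3, 5] / [2, 4]
  Insert 5 (step 6): P = [1, 3, 5] / [4, 7, 8];  Q = [1, 3, 5] / [2, 4, 6]
  Insert 2 (step 7): P = [1, 2, 5] / [3, 7, 8] / [4];  Q = [1, 3, 5] / [2, 4, 6] / [7]
  Insert 6 (step 8): P = [1, 2, 5, 6] / [3, 7, 8] / [4];  Q = [1, 3, 5, 8] / [2, 4, 6] / [7]
Final shape: (4, 3, 1).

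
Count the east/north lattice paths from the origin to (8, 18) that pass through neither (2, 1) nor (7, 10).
Number of paths = 1138456

Inclusion–exclusion. Total paths: C(26, 8) = 1562275. Through P₁: C(3, 2)·C(23, 6) = 302841. Through P₂: C(17, 7)·C(9, 1) = 175032. Since P₁ is strictly southwest of P₂, a monotone path through both must visit P₁ then P₂; paths through both = C(3, 2)·C(14, 5)·C(9, 1) = 54054. Avoid both = 1562275 − 302841 − 175032 + 54054 = 1138456.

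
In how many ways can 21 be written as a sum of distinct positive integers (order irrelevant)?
q(21) = 76

A partition into distinct parts is a strictly decreasing sequence summing to n. The recurrence d(n, m) = d(n, m−1) + d(n−m, m−1) (use part m at most once) with q(n) = d(n, n) gives q(21) = 76. (Euler's theorem: # distinct-part partitions = # odd-part partitions.)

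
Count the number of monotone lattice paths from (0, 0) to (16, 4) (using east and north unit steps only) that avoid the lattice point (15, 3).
Number of paths = 3213

Total paths from (0, 0) to (16, 4): C(20, 16) = 4845. Paths through (15, 3): (paths (0, 0) → (15, 3)) × (paths (15, 3) → (16, 4)) = C(18, 15) · C(2, 1) = 816 · 2 = 1632. Avoidance count = 4845 − 1632 = 3213.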